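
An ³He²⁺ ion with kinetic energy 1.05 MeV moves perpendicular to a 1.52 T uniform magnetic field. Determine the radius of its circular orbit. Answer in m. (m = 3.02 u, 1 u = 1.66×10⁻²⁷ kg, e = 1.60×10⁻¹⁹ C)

Convert the energy: K = 1.05 MeV = 1.68×10^-13 J.
v = √(2K/m) = √(2·1.68×10^-13/5.01×10^-27) = 8.19×10^6 m/s.
r = mv/(qB) = (5.01×10^-27)(8.19×10^6) / [(2×1.60×10^-19)(1.52)] = 0.0844 m.

r ≈ 0.0844 m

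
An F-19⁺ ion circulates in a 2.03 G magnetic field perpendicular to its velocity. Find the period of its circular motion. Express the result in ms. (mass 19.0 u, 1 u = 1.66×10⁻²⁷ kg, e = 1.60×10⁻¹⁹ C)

The cyclotron period is independent of speed: T = 2πm/(qB).
T = 2π(3.15×10^-26) / [(1×1.60×10^-19)(2.03×10^-4)] = 6.10×10^-3 s.

T ≈ 6.10 ms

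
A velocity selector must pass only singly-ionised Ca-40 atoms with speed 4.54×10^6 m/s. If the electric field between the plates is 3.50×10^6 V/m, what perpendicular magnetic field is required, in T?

qE = qvB ⇒ B = E/v = (3.50×10^6) / (4.54×10^6) = 0.771 T.

B ≈ 0.771 T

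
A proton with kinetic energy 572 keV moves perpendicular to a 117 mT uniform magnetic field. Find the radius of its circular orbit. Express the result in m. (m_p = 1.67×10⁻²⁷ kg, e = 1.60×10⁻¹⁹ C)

Convert the energy: K = 572 keV = 9.15×10^-14 J.
v = √(2K/m) = √(2·9.15×10^-14/1.67×10^-27) = 1.05×10^7 m/s.
r = mv/(qB) = (1.67×10^-27)(1.05×10^7) / [(1×1.60×10^-19)(0.117)] = 0.934 m.

r ≈ 0.934 m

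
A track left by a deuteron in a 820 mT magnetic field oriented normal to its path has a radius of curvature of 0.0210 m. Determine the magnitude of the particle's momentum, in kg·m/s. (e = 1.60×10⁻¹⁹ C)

Since qvB = mv²/r, the momentum p = mv = qBr.
p = (1×1.60×10^-19)(0.820)(0.0210) = 2.76×10^-21 kg·m/s.

p ≈ 2.76×10^-21 kg·m/s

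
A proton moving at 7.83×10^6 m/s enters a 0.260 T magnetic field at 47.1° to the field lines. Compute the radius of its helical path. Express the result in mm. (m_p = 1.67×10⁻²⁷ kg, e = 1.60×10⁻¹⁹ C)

r ≈ 230 mm

Only the perpendicular component v⊥ = v sin47.1° = 5.74×10^6 m/s is bent by the field.
r = m v⊥ /(qB) = (1.67×10^-27)(5.74×10^6) / [(1×1.60×10^-19)(0.260)] = 0.230 m.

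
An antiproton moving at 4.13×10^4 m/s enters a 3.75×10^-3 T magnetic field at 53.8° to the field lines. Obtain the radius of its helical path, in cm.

r ≈ 9.28 cm

Only the perpendicular component v⊥ = v sin53.8° = 3.33×10^4 m/s is bent by the field.
r = m v⊥ /(qB) = (1.67×10^-27)(3.33×10^4) / [(1×1.60×10^-19)(3.75×10^-3)] = 0.0928 m.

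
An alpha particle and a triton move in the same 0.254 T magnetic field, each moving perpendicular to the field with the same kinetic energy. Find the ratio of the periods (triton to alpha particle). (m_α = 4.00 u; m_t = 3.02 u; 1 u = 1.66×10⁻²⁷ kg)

T = 2πm/(qB) is independent of speed, so T₂/T₁ = (m₂/q₂)/(m₁/q₁).
T_{triton}/T_{alpha particle} = (5.01×10^-27/1e) / (6.64×10^-27/2e) = 1.51.

ratio ≈ 1.51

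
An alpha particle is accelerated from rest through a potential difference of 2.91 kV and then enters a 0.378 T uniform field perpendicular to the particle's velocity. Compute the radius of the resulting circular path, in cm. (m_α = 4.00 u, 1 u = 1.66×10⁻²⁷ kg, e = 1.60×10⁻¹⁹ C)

r ≈ 2.91 cm

The kinetic energy gained is K = qV = (2×1.60×10^-19)(2910) = 9.31×10^-16 J.
v = √(2K/m) = 5.30×10^5 m/s.
r = mv/(qB) = (6.64×10^-27)(5.30×10^5) / [(2×1.60×10^-19)(0.378)] = 0.0291 m.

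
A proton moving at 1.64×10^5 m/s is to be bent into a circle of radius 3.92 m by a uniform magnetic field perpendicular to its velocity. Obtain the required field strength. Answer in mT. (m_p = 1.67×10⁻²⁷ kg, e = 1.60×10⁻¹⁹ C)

B ≈ 0.437 mT

qvB = mv²/r gives B = mv/(qr).
B = (1.67×10^-27)(1.64×10^5) / [(1×1.60×10^-19)(3.92)] = 4.37×10^-4 T.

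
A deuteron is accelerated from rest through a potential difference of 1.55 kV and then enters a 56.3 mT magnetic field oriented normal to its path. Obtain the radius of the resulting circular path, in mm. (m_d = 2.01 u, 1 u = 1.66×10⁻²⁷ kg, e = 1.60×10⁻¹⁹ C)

r ≈ 143 mm

The kinetic energy gained is K = qV = (1×1.60×10^-19)(1550) = 2.48×10^-16 J.
v = √(2K/m) = 3.86×10^5 m/s.
r = mv/(qB) = (3.34×10^-27)(3.86×10^5) / [(1×1.60×10^-19)(0.0563)] = 0.143 m.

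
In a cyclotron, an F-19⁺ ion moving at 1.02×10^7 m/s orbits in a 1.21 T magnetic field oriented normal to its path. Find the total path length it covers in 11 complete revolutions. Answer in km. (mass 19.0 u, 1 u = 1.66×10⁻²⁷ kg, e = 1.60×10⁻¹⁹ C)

r = mv/(qB) = 1.66 m, so one revolution covers 2πr = 10.4 m.
In 11 revolutions: L = 11·2πr = 115 m.

L ≈ 0.115 km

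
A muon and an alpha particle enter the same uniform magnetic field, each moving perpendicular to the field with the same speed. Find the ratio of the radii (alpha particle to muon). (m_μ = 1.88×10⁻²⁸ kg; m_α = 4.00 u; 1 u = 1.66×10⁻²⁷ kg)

r = mv/(qB) ⇒ at equal v, r ∝ m/q.
r_{alpha particle}/r_{muon} = 17.7.

ratio ≈ 17.7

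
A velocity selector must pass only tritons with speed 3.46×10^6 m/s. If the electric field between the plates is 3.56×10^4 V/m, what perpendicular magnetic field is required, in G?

qE = qvB ⇒ B = E/v = (3.56×10^4) / (3.46×10^6) = 0.0103 T.

B ≈ 103 G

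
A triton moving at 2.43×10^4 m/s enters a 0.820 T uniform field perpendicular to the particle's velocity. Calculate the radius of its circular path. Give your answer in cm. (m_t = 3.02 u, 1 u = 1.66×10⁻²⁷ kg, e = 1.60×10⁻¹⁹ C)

r ≈ 0.0929 cm

The magnetic force provides the centripetal force: qvB = mv²/r, so r = mv/(qB).
r = (5.01×10^-27 kg)(2.43×10^4 m/s) / [(1×1.60×10^-19 C)(0.820 T)] = 9.29×10^-4 m.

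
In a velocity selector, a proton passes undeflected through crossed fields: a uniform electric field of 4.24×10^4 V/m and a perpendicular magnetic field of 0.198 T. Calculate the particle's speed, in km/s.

For zero net force, qE = qvB, so v = E/B.
v = (4.24×10^4) / (0.198) = 2.14×10^5 m/s.

v ≈ 214 km/s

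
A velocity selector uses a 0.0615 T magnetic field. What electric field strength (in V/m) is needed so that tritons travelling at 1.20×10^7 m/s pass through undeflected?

qE = qvB ⇒ E = vB = (1.20×10^7)(0.0615) = 7.38×10^5 V/m.

E ≈ 7.38×10^5 V/m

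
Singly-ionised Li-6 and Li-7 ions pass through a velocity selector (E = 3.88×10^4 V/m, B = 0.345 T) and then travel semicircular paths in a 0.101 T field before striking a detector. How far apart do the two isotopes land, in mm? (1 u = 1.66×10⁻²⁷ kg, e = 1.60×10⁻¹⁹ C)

Both emerge at v = E/B₁ = 1.12×10^5 m/s.
r = mv/(qB₂), so r₁ = 0.0693 m and r₂ = 0.0809 m, giving Δr = 0.0116 m.
After a semicircle each ion lands a diameter 2r from the entry slit, so the separation is 2Δr = 0.0231 m.

Δd ≈ 23.1 mm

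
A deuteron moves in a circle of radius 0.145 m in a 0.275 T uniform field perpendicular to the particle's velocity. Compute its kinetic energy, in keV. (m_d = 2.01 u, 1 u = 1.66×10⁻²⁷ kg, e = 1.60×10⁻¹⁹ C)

K ≈ 38.1 keV

v = qBr/m = (1×1.60×10^-19)(0.275)(0.145) / (3.34×10^-27) = 1.91×10^6 m/s.
K = ½mv² = 0.5·(3.34×10^-27)·(1.91×10^6)² = 6.10×10^-15 J = 38.1 keV.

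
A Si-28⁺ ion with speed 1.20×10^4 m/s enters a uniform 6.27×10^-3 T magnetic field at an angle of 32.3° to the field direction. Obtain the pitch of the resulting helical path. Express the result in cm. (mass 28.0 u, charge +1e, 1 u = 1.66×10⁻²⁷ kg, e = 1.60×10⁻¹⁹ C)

pitch ≈ 295 cm

The velocity component along B is v∥ = v cos32.3° = 1.01×10^4 m/s.
The cyclotron period T = 2πm/(qB) = 2.91×10^-4 s is set by m, q, B alone.
Pitch = v∥·T = (1.01×10^4)(2.91×10^-4) = 2.95 m.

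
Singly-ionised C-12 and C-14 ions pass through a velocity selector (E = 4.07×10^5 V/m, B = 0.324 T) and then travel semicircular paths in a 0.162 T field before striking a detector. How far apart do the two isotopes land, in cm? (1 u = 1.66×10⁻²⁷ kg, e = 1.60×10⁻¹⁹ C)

Both emerge at v = E/B₁ = 1.26×10^6 m/s.
r = mv/(qB₂), so r₁ = 0.9654 m and r₂ = 1.126 m, giving Δr = 0.161 m.
After a semicircle each ion lands a diameter 2r from the entry slit, so the separation is 2Δr = 0.322 m.

Δd ≈ 32.2 cm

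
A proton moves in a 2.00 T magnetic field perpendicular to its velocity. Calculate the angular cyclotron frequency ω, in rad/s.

ω ≈ 1.92×10^8 rad/s

ω = qB/m = (1×1.60×10^-19)(2.00) / (1.67×10^-27) = 1.92×10^8 rad/s.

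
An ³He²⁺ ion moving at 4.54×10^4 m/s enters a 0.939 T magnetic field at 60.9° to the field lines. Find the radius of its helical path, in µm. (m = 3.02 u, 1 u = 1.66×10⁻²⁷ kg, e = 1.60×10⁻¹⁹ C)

r ≈ 662 µm

Only the perpendicular component v⊥ = v sin60.9° = 3.97×10^4 m/s is bent by the field.
r = m v⊥ /(qB) = (5.01×10^-27)(3.97×10^4) / [(2×1.60×10^-19)(0.939)] = 6.62×10^-4 m.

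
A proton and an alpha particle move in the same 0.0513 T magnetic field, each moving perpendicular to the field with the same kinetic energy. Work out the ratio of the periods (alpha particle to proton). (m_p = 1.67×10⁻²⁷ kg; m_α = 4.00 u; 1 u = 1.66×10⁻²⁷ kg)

ratio ≈ 1.99

T = 2πm/(qB) is independent of speed, so T₂/T₁ = (m₂/q₂)/(m₁/q₁).
T_{alpha particle}/T_{proton} = (6.64×10^-27/2e) / (1.67×10^-27/1e) = 1.99.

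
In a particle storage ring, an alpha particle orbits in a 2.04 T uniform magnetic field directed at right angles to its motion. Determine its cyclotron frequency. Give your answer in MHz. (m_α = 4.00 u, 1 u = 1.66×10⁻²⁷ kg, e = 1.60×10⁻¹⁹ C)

f ≈ 15.6 MHz

f = qB/(2πm) = (2×1.60×10^-19)(2.04) / [2π(6.64×10^-27)] = 1.56×10^7 Hz.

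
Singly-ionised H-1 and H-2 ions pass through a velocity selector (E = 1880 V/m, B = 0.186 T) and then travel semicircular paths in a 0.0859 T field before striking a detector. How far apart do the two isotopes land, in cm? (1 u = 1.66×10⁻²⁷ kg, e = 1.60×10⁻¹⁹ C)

Both emerge at v = E/B₁ = 1.01×10^4 m/s.
r = mv/(qB₂), so r₁ = 1.22×10^-3 m and r₂ = 2.44×10^-3 m, giving Δr = 1.22×10^-3 m.
After a semicircle each ion lands a diameter 2r from the entry slit, so the separation is 2Δr = 2.44×10^-3 m.

Δd ≈ 0.244 cm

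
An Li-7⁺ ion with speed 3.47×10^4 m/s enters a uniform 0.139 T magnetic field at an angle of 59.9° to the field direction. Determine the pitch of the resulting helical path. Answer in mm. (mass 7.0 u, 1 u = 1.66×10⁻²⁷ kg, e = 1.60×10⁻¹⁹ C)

The velocity component along B is v∥ = v cos59.9° = 1.74×10^4 m/s.
The cyclotron period T = 2πm/(qB) = 3.28×10^-6 s is set by m, q, B alone.
Pitch = v∥·T = (1.74×10^4)(3.28×10^-6) = 0.0571 m.

pitch ≈ 57.1 mm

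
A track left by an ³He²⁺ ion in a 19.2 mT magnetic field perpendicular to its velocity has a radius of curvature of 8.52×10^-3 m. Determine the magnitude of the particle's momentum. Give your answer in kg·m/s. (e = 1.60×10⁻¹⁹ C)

p ≈ 5.23×10^-23 kg·m/s

Since qvB = mv²/r, the momentum p = mv = qBr.
p = (2×1.60×10^-19)(0.0192)(8.52×10^-3) = 5.23×10^-23 kg·m/s.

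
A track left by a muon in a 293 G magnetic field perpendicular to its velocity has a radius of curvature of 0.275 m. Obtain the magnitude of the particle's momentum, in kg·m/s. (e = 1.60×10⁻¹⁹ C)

p ≈ 1.29×10^-21 kg·m/s

Since qvB = mv²/r, the momentum p = mv = qBr.
p = (1×1.60×10^-19)(0.0293)(0.275) = 1.29×10^-21 kg·m/s.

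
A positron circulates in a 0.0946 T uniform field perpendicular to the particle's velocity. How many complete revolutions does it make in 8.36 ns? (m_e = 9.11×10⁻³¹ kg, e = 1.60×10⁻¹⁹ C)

T = 2πm/(qB) = 2π(9.11×10^-31) / [(1×1.60×10^-19)(0.0946)] = 3.7817×10^-10 s.
N = t/T = 8.36×10^-9 / 3.7817×10^-10 ≈ 22.11, so 22 complete revolutions.

N = 22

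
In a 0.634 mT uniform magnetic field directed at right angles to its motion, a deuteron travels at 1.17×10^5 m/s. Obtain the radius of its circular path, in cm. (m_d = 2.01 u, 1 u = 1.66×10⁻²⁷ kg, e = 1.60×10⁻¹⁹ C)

The magnetic force provides the centripetal force: qvB = mv²/r, so r = mv/(qB).
r = (3.34×10^-27 kg)(1.17×10^5 m/s) / [(1×1.60×10^-19 C)(6.34×10^-4 T)] = 3.85 m.

r ≈ 385 cm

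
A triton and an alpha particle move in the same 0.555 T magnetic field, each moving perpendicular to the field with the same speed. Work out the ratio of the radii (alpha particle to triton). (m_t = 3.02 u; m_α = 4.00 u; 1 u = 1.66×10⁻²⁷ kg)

ratio ≈ 0.662

r = mv/(qB) ⇒ at equal v, r ∝ m/q.
r_{alpha particle}/r_{triton} = 0.662.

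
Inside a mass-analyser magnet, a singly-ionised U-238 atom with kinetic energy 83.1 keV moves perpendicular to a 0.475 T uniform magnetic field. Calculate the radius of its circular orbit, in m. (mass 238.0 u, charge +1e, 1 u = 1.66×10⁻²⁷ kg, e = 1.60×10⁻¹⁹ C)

r ≈ 1.35 m

Convert the energy: K = 83.1 keV = 1.33×10^-14 J.
v = √(2K/m) = √(2·1.33×10^-14/3.95×10^-25) = 2.59×10^5 m/s.
r = mv/(qB) = (3.95×10^-25)(2.59×10^5) / [(1×1.60×10^-19)(0.475)] = 1.35 m.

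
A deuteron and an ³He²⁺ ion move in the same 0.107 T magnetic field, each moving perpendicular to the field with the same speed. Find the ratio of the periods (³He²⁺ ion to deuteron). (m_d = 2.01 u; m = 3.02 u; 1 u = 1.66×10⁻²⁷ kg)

T = 2πm/(qB) is independent of speed, so T₂/T₁ = (m₂/q₂)/(m₁/q₁).
T_{³He²⁺ ion}/T_{deuteron} = (5.01×10^-27/2e) / (3.34×10^-27/1e) = 0.751.

ratio ≈ 0.751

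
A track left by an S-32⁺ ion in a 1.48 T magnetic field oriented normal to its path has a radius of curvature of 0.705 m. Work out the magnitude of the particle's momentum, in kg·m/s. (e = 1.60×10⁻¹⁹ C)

p ≈ 1.67×10^-19 kg·m/s

Since qvB = mv²/r, the momentum p = mv = qBr.
p = (1×1.60×10^-19)(1.48)(0.705) = 1.67×10^-19 kg·m/s.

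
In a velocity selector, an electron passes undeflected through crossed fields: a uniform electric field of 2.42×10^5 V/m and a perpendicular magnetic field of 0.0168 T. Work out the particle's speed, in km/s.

For zero net force, qE = qvB, so v = E/B.
v = (2.42×10^5) / (0.0168) = 1.44×10^7 m/s.

v ≈ 14400 km/s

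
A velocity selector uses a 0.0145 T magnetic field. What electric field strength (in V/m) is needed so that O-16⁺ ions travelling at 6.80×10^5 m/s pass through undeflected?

E ≈ 9860 V/m

qE = qvB ⇒ E = vB = (6.80×10^5)(0.0145) = 9860 V/m.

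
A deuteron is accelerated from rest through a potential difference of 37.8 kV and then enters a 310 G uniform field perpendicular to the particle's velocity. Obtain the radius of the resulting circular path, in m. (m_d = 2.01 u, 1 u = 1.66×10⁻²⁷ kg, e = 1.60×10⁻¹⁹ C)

r ≈ 1.28 m

The kinetic energy gained is K = qV = (1×1.60×10^-19)(3.78×10^4) = 6.05×10^-15 J.
v = √(2K/m) = 1.90×10^6 m/s.
r = mv/(qB) = (3.34×10^-27)(1.90×10^6) / [(1×1.60×10^-19)(0.0310)] = 1.28 m.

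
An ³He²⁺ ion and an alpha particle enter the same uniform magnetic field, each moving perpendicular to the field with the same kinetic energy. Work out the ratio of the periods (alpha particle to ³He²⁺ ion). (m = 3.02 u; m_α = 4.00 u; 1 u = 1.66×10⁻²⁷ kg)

ratio ≈ 1.32

T = 2πm/(qB) is independent of speed, so T₂/T₁ = (m₂/q₂)/(m₁/q₁).
T_{alpha particle}/T_{³He²⁺ ion} = (6.64×10^-27/2e) / (5.01×10^-27/2e) = 1.32.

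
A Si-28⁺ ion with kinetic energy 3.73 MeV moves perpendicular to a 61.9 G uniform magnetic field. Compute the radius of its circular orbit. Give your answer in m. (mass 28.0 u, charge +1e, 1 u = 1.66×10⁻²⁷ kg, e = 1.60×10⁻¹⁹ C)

Convert the energy: K = 3.73 MeV = 5.97×10^-13 J.
v = √(2K/m) = √(2·5.97×10^-13/4.65×10^-26) = 5.07×10^6 m/s.
r = mv/(qB) = (4.65×10^-26)(5.07×10^6) / [(1×1.60×10^-19)(6.19×10^-3)] = 238 m.

r ≈ 238 m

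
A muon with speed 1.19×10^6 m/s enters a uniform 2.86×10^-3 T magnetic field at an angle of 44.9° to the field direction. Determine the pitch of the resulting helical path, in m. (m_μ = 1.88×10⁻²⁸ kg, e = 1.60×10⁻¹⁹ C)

pitch ≈ 2.18 m

The velocity component along B is v∥ = v cos44.9° = 8.43×10^5 m/s.
The cyclotron period T = 2πm/(qB) = 2.58×10^-6 s is set by m, q, B alone.
Pitch = v∥·T = (8.43×10^5)(2.58×10^-6) = 2.18 m.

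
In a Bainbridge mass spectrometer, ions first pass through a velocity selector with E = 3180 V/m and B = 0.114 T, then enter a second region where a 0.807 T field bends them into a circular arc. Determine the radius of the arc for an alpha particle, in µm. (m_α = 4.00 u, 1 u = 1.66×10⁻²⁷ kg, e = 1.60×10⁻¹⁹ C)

r ≈ 717 µm

The selector passes v = E/B = 3180/0.114 = 2.79×10^4 m/s.
In the deflection region, r = mv/(qB₂) = (6.64×10^-27)(2.79×10^4) / [(2×1.60×10^-19)(0.807)] = 7.17×10^-4 m.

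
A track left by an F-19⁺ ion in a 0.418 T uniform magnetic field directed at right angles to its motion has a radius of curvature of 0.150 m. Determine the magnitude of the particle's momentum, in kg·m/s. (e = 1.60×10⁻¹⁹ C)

Since qvB = mv²/r, the momentum p = mv = qBr.
p = (1×1.60×10^-19)(0.418)(0.150) = 1.00×10^-20 kg·m/s.

p ≈ 1.00×10^-20 kg·m/s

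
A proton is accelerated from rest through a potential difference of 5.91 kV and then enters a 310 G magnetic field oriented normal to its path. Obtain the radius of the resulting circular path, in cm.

r ≈ 35.8 cm

The kinetic energy gained is K = qV = (1×1.60×10^-19)(5910) = 9.46×10^-16 J.
v = √(2K/m) = 1.06×10^6 m/s.
r = mv/(qB) = (1.67×10^-27)(1.06×10^6) / [(1×1.60×10^-19)(0.0310)] = 0.358 m.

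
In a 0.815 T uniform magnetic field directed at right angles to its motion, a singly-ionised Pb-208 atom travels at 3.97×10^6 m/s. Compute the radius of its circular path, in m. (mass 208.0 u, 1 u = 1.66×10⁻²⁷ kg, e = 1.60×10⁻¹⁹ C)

The magnetic force provides the centripetal force: qvB = mv²/r, so r = mv/(qB).
r = (3.45×10^-25 kg)(3.97×10^6 m/s) / [(1×1.60×10^-19 C)(0.815 T)] = 10.5 m.

r ≈ 10.5 m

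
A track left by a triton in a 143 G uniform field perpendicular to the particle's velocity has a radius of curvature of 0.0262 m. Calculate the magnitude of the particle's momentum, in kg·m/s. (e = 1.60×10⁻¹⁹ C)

p ≈ 5.99×10^-23 kg·m/s

Since qvB = mv²/r, the momentum p = mv = qBr.
p = (1×1.60×10^-19)(0.0143)(0.0262) = 5.99×10^-23 kg·m/s.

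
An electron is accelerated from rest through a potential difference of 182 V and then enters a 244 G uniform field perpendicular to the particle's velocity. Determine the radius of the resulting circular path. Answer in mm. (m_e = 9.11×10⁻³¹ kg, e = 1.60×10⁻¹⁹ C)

r ≈ 1.87 mm

The kinetic energy gained is K = qV = (1×1.60×10^-19)(182) = 2.91×10^-17 J.
v = √(2K/m) = 8.00×10^6 m/s.
r = mv/(qB) = (9.11×10^-31)(8.00×10^6) / [(1×1.60×10^-19)(0.0244)] = 1.87×10^-3 m.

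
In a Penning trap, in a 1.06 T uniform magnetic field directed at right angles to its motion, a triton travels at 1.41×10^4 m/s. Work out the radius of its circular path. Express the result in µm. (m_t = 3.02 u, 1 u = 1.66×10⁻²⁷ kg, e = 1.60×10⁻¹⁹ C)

r ≈ 417 µm

The magnetic force provides the centripetal force: qvB = mv²/r, so r = mv/(qB).
r = (5.01×10^-27 kg)(1.41×10^4 m/s) / [(1×1.60×10^-19 C)(1.06 T)] = 4.17×10^-4 m.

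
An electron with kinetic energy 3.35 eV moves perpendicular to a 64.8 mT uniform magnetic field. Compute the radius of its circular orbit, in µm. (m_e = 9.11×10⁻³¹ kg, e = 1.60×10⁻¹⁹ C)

Convert the energy: K = 3.35 eV = 5.36×10^-19 J.
v = √(2K/m) = √(2·5.36×10^-19/9.11×10^-31) = 1.08×10^6 m/s.
r = mv/(qB) = (9.11×10^-31)(1.08×10^6) / [(1×1.60×10^-19)(0.0648)] = 9.53×10^-5 m.

r ≈ 95.3 µm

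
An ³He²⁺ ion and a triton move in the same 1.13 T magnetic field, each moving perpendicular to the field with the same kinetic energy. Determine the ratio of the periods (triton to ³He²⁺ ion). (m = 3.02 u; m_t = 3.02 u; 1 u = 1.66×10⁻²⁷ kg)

T = 2πm/(qB) is independent of speed, so T₂/T₁ = (m₂/q₂)/(m₁/q₁).
T_{triton}/T_{³He²⁺ ion} = (5.01×10^-27/1e) / (5.01×10^-27/2e) = 2.00.

ratio ≈ 2.00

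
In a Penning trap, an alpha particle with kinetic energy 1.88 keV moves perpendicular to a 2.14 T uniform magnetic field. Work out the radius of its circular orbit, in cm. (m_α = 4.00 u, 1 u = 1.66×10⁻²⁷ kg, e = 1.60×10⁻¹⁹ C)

Convert the energy: K = 1.88 keV = 3.01×10^-16 J.
v = √(2K/m) = √(2·3.01×10^-16/6.64×10^-27) = 3.01×10^5 m/s.
r = mv/(qB) = (6.64×10^-27)(3.01×10^5) / [(2×1.60×10^-19)(2.14)] = 2.92×10^-3 m.

r ≈ 0.292 cm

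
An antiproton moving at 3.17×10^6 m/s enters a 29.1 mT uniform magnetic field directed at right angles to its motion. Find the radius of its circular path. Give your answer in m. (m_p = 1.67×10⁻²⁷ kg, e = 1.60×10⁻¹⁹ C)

r ≈ 1.14 m

The magnetic force provides the centripetal force: qvB = mv²/r, so r = mv/(qB).
r = (1.67×10^-27 kg)(3.17×10^6 m/s) / [(1×1.60×10^-19 C)(0.0291 T)] = 1.14 m.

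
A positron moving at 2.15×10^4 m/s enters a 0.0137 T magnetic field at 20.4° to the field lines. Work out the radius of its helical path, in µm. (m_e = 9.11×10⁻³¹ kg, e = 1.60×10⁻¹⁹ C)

r ≈ 3.11 µm

Only the perpendicular component v⊥ = v sin20.4° = 7490 m/s is bent by the field.
r = m v⊥ /(qB) = (9.11×10^-31)(7490) / [(1×1.60×10^-19)(0.0137)] = 3.11×10^-6 m.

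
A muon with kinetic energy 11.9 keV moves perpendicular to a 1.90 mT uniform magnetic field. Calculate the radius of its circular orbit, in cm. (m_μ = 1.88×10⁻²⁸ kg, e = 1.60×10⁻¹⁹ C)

Convert the energy: K = 11.9 keV = 1.90×10^-15 J.
v = √(2K/m) = √(2·1.90×10^-15/1.88×10^-28) = 4.50×10^6 m/s.
r = mv/(qB) = (1.88×10^-28)(4.50×10^6) / [(1×1.60×10^-19)(1.90×10^-3)] = 2.78 m.

r ≈ 278 cm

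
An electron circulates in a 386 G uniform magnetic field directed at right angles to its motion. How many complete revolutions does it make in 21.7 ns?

N = 23

T = 2πm/(qB) = 2π(9.11×10^-31) / [(1×1.60×10^-19)(0.0386)] = 9.2681×10^-10 s.
N = t/T = 2.17×10^-8 / 9.2681×10^-10 ≈ 23.41, so 23 complete revolutions.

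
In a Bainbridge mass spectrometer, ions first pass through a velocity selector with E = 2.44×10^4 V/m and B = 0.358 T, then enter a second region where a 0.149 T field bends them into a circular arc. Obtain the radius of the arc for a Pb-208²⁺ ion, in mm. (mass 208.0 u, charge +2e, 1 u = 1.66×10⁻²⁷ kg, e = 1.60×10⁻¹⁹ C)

r ≈ 494 mm

The selector passes v = E/B = 2.44×10^4/0.358 = 6.82×10^4 m/s.
In the deflection region, r = mv/(qB₂) = (3.45×10^-25)(6.82×10^4) / [(2×1.60×10^-19)(0.149)] = 0.494 m.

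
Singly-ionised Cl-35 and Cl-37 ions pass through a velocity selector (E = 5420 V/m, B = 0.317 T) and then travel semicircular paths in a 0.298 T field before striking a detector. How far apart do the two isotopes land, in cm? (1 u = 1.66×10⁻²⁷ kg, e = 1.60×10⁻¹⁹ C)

Δd ≈ 0.238 cm

Both emerge at v = E/B₁ = 1.71×10^4 m/s.
r = mv/(qB₂), so r₁ = 0.02083 m and r₂ = 0.02202 m, giving Δr = 1.19×10^-3 m.
After a semicircle each ion lands a diameter 2r from the entry slit, so the separation is 2Δr = 2.38×10^-3 m.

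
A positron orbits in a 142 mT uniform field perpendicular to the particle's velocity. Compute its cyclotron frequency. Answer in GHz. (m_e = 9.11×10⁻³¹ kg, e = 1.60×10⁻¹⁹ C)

f = qB/(2πm) = (1×1.60×10^-19)(0.142) / [2π(9.11×10^-31)] = 3.97×10^9 Hz.

f ≈ 3.97 GHz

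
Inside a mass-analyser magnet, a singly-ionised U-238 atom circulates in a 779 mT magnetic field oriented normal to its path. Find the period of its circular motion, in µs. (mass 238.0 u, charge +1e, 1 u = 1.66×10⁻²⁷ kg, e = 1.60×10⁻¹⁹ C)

T ≈ 19.9 µs

The cyclotron period is independent of speed: T = 2πm/(qB).
T = 2π(3.95×10^-25) / [(1×1.60×10^-19)(0.779)] = 1.99×10^-5 s.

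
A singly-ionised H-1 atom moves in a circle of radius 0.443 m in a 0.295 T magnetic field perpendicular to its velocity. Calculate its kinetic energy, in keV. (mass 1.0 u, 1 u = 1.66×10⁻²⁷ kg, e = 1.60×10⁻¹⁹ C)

v = qBr/m = (1×1.60×10^-19)(0.295)(0.443) / (1.66×10^-27) = 1.26×10^7 m/s.
K = ½mv² = 0.5·(1.66×10^-27)·(1.26×10^7)² = 1.32×10^-13 J = 823 keV.

K ≈ 823 keV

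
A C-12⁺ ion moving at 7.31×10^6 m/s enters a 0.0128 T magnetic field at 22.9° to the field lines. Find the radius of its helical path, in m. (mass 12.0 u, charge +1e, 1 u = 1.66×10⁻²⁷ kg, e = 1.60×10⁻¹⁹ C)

r ≈ 27.7 m

Only the perpendicular component v⊥ = v sin22.9° = 2.84×10^6 m/s is bent by the field.
r = m v⊥ /(qB) = (1.99×10^-26)(2.84×10^6) / [(1×1.60×10^-19)(0.0128)] = 27.7 m.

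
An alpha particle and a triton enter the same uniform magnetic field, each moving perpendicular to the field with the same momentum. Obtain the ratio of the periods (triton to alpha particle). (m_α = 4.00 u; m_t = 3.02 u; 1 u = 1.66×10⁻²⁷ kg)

T = 2πm/(qB) is independent of speed, so T₂/T₁ = (m₂/q₂)/(m₁/q₁).
T_{triton}/T_{alpha particle} = (5.01×10^-27/1e) / (6.64×10^-27/2e) = 1.51.

ratio ≈ 1.51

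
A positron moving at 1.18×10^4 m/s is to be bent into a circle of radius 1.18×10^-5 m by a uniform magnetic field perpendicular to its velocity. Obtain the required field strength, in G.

qvB = mv²/r gives B = mv/(qr).
B = (9.11×10^-31)(1.18×10^4) / [(1×1.60×10^-19)(1.18×10^-5)] = 5.69×10^-3 T.

B ≈ 56.9 G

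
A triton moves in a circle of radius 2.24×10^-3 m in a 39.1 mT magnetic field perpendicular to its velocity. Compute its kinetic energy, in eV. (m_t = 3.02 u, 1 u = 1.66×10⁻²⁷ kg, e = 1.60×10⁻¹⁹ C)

v = qBr/m = (1×1.60×10^-19)(0.0391)(2.24×10^-3) / (5.01×10^-27) = 2800 m/s.
K = ½mv² = 0.5·(5.01×10^-27)·(2800)² = 1.96×10^-20 J = 0.122 eV.

K ≈ 0.122 eV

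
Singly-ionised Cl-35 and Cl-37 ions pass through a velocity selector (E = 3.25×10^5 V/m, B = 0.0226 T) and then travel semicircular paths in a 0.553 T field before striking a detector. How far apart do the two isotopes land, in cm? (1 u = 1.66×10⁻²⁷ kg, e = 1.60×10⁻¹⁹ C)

Both emerge at v = E/B₁ = 1.44×10^7 m/s.
r = mv/(qB₂), so r₁ = 9.443 m and r₂ = 9.983 m, giving Δr = 0.540 m.
After a semicircle each ion lands a diameter 2r from the entry slit, so the separation is 2Δr = 1.08 m.

Δd ≈ 108 cm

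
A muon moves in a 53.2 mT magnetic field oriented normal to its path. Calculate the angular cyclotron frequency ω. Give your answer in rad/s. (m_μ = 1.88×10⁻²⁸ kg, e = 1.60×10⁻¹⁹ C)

ω = qB/m = (1×1.60×10^-19)(0.0532) / (1.88×10^-28) = 4.53×10^7 rad/s.

ω ≈ 4.53×10^7 rad/s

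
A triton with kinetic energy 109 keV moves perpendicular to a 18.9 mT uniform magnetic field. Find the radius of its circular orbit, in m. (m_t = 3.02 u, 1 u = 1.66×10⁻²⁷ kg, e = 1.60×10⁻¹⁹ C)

Convert the energy: K = 109 keV = 1.74×10^-14 J.
v = √(2K/m) = √(2·1.74×10^-14/5.01×10^-27) = 2.64×10^6 m/s.
r = mv/(qB) = (5.01×10^-27)(2.64×10^6) / [(1×1.60×10^-19)(0.0189)] = 4.37 m.

r ≈ 4.37 m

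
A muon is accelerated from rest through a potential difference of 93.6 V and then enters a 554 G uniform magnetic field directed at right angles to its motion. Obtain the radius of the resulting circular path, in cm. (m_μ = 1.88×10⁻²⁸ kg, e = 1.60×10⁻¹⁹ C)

r ≈ 0.847 cm

The kinetic energy gained is K = qV = (1×1.60×10^-19)(93.6) = 1.50×10^-17 J.
v = √(2K/m) = 3.99×10^5 m/s.
r = mv/(qB) = (1.88×10^-28)(3.99×10^5) / [(1×1.60×10^-19)(0.0554)] = 8.47×10^-3 m.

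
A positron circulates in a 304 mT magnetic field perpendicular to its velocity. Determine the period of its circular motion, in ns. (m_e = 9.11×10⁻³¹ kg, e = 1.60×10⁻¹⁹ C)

The cyclotron period is independent of speed: T = 2πm/(qB).
T = 2π(9.11×10^-31) / [(1×1.60×10^-19)(0.304)] = 1.18×10^-10 s.

T ≈ 0.118 ns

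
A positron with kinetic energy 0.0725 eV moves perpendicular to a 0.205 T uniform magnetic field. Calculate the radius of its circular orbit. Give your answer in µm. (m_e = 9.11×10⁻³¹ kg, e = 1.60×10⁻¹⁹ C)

Convert the energy: K = 0.0725 eV = 1.16×10^-20 J.
v = √(2K/m) = √(2·1.16×10^-20/9.11×10^-31) = 1.60×10^5 m/s.
r = mv/(qB) = (9.11×10^-31)(1.60×10^5) / [(1×1.60×10^-19)(0.205)] = 4.43×10^-6 m.

r ≈ 4.43 µm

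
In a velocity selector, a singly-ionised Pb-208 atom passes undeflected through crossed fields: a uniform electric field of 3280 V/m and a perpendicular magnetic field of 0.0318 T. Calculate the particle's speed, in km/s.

v ≈ 103 km/s

For zero net force, qE = qvB, so v = E/B.
v = (3280) / (0.0318) = 1.03×10^5 m/s.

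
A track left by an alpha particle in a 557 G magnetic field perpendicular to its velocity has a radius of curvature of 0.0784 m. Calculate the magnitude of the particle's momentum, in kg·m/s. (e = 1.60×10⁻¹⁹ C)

p ≈ 1.40×10^-21 kg·m/s

Since qvB = mv²/r, the momentum p = mv = qBr.
p = (2×1.60×10^-19)(0.0557)(0.0784) = 1.40×10^-21 kg·m/s.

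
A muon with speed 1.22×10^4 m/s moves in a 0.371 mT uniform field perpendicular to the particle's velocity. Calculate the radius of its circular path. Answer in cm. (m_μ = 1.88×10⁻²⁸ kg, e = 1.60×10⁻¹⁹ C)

r ≈ 3.86 cm

The magnetic force provides the centripetal force: qvB = mv²/r, so r = mv/(qB).
r = (1.88×10^-28 kg)(1.22×10^4 m/s) / [(1×1.60×10^-19 C)(3.71×10^-4 T)] = 0.0386 m.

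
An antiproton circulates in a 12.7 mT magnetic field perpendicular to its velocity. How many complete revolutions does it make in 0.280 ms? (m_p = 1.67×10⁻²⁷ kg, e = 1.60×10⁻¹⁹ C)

T = 2πm/(qB) = 2π(1.67×10^-27) / [(1×1.60×10^-19)(0.0127)] = 5.1638×10^-6 s.
N = t/T = 2.80×10^-4 / 5.1638×10^-6 ≈ 54.22, so 54 complete revolutions.

N = 54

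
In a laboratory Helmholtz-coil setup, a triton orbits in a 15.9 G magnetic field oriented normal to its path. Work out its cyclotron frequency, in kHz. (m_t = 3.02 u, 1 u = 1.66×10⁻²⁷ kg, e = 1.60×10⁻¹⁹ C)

f = qB/(2πm) = (1×1.60×10^-19)(1.59×10^-3) / [2π(5.01×10^-27)] = 8080 Hz.

f ≈ 8.08 kHz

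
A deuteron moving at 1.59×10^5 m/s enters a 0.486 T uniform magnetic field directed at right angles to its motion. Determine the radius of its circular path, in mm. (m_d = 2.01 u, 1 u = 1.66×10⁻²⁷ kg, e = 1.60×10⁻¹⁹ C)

The magnetic force provides the centripetal force: qvB = mv²/r, so r = mv/(qB).
r = (3.34×10^-27 kg)(1.59×10^5 m/s) / [(1×1.60×10^-19 C)(0.486 T)] = 6.82×10^-3 m.

r ≈ 6.82 mm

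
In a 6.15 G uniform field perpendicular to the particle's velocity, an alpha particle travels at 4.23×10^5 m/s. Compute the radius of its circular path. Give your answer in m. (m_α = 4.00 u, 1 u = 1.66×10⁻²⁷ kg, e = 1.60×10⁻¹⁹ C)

The magnetic force provides the centripetal force: qvB = mv²/r, so r = mv/(qB).
r = (6.64×10^-27 kg)(4.23×10^5 m/s) / [(2×1.60×10^-19 C)(6.15×10^-4 T)] = 14.3 m.

r ≈ 14.3 m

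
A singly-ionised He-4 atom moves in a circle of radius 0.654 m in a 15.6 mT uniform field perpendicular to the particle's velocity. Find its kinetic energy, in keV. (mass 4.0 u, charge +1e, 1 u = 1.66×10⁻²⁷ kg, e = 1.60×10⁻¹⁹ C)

K ≈ 1.25 keV

v = qBr/m = (1×1.60×10^-19)(0.0156)(0.654) / (6.64×10^-27) = 2.46×10^5 m/s.
K = ½mv² = 0.5·(6.64×10^-27)·(2.46×10^5)² = 2.01×10^-16 J = 1.25 keV.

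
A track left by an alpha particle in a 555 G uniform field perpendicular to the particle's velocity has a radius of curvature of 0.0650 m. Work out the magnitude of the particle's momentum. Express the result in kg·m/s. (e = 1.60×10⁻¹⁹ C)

Since qvB = mv²/r, the momentum p = mv = qBr.
p = (2×1.60×10^-19)(0.0555)(0.0650) = 1.15×10^-21 kg·m/s.

p ≈ 1.15×10^-21 kg·m/s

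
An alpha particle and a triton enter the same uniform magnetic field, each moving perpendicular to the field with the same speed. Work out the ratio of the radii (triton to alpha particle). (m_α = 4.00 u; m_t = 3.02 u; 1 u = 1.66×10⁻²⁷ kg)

ratio ≈ 1.51

r = mv/(qB) ⇒ at equal v, r ∝ m/q.
r_{triton}/r_{alpha particle} = 1.51.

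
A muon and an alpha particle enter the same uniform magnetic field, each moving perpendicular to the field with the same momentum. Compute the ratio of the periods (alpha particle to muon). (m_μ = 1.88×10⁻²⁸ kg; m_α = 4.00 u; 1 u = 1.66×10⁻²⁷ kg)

T = 2πm/(qB) is independent of speed, so T₂/T₁ = (m₂/q₂)/(m₁/q₁).
T_{alpha particle}/T_{muon} = (6.64×10^-27/2e) / (1.88×10^-28/1e) = 17.7.

ratio ≈ 17.7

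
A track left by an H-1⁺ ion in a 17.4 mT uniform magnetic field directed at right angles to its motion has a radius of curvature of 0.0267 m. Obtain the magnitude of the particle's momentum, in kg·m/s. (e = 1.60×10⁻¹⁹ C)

Since qvB = mv²/r, the momentum p = mv = qBr.
p = (1×1.60×10^-19)(0.0174)(0.0267) = 7.43×10^-23 kg·m/s.

p ≈ 7.43×10^-23 kg·m/s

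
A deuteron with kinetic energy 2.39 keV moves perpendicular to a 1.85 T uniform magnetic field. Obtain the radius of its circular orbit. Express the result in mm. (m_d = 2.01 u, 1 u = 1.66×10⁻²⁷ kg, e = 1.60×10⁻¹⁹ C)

Convert the energy: K = 2.39 keV = 3.82×10^-16 J.
v = √(2K/m) = √(2·3.82×10^-16/3.34×10^-27) = 4.79×10^5 m/s.
r = mv/(qB) = (3.34×10^-27)(4.79×10^5) / [(1×1.60×10^-19)(1.85)] = 5.40×10^-3 m.

r ≈ 5.40 mm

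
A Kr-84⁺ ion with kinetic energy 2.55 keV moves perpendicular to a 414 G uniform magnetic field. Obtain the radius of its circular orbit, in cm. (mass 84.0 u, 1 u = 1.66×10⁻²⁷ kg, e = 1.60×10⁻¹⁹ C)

r ≈ 161 cm

Convert the energy: K = 2.55 keV = 4.08×10^-16 J.
v = √(2K/m) = √(2·4.08×10^-16/1.39×10^-25) = 7.65×10^4 m/s.
r = mv/(qB) = (1.39×10^-25)(7.65×10^4) / [(1×1.60×10^-19)(0.0414)] = 1.61 m.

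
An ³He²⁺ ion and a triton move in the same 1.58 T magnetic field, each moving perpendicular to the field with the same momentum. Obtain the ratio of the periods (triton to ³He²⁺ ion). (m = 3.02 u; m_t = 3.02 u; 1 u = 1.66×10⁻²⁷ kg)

T = 2πm/(qB) is independent of speed, so T₂/T₁ = (m₂/q₂)/(m₁/q₁).
T_{triton}/T_{³He²⁺ ion} = (5.01×10^-27/1e) / (5.01×10^-27/2e) = 2.00.

ratio ≈ 2.00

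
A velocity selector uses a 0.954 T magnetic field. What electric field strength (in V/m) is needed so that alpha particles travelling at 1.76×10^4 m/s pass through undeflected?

qE = qvB ⇒ E = vB = (1.76×10^4)(0.954) = 1.68×10^4 V/m.

E ≈ 1.68×10^4 V/m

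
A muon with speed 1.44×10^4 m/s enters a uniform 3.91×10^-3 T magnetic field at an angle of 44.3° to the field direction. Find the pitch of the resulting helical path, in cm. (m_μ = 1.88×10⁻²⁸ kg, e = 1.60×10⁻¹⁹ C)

pitch ≈ 1.95 cm

The velocity component along B is v∥ = v cos44.3° = 1.03×10^4 m/s.
The cyclotron period T = 2πm/(qB) = 1.89×10^-6 s is set by m, q, B alone.
Pitch = v∥·T = (1.03×10^4)(1.89×10^-6) = 0.0195 m.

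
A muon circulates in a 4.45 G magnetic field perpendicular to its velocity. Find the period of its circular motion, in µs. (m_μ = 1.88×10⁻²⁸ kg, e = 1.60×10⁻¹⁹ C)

T ≈ 16.6 µs

The cyclotron period is independent of speed: T = 2πm/(qB).
T = 2π(1.88×10^-28) / [(1×1.60×10^-19)(4.45×10^-4)] = 1.66×10^-5 s.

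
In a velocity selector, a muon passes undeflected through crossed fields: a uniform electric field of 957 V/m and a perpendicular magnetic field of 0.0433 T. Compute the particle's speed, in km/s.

v ≈ 22.1 km/s

For zero net force, qE = qvB, so v = E/B.
v = (957) / (0.0433) = 2.21×10^4 m/s.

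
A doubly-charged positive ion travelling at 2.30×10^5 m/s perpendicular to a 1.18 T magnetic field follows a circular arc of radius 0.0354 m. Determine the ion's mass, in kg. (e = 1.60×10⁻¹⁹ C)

qvB = mv²/r ⇒ m = qBr/v.
m = (2×1.60×10^-19)(1.18)(0.0354) / (2.30×10^5) = 5.81×10^-26 kg.

m ≈ 5.81×10^-26 kg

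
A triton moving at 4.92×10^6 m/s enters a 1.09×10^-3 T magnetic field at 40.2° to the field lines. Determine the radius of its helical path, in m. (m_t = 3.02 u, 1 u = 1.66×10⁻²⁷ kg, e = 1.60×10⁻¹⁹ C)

r ≈ 91.3 m

Only the perpendicular component v⊥ = v sin40.2° = 3.18×10^6 m/s is bent by the field.
r = m v⊥ /(qB) = (5.01×10^-27)(3.18×10^6) / [(1×1.60×10^-19)(1.09×10^-3)] = 91.3 m.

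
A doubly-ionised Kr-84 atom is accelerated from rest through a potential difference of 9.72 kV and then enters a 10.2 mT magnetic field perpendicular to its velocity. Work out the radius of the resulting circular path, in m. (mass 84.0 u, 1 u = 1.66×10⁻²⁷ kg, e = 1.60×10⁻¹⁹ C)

The kinetic energy gained is K = qV = (2×1.60×10^-19)(9720) = 3.11×10^-15 J.
v = √(2K/m) = 2.11×10^5 m/s.
r = mv/(qB) = (1.39×10^-25)(2.11×10^5) / [(2×1.60×10^-19)(0.0102)] = 9.02 m.

r ≈ 9.02 m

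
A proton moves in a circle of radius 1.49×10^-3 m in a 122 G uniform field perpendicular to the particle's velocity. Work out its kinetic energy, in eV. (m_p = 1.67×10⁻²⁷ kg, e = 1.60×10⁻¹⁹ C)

K ≈ 0.0158 eV

v = qBr/m = (1×1.60×10^-19)(0.0122)(1.49×10^-3) / (1.67×10^-27) = 1740 m/s.
K = ½mv² = 0.5·(1.67×10^-27)·(1740)² = 2.53×10^-21 J = 0.0158 eV.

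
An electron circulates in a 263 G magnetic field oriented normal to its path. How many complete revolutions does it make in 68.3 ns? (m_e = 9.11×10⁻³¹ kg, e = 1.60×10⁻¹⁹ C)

T = 2πm/(qB) = 2π(9.11×10^-31) / [(1×1.60×10^-19)(0.0263)] = 1.3603×10^-9 s.
N = t/T = 6.83×10^-8 / 1.3603×10^-9 ≈ 50.21, so 50 complete revolutions.

N = 50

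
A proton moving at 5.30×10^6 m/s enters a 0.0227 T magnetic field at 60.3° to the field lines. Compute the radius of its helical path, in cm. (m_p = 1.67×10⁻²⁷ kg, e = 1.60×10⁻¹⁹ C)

r ≈ 212 cm

Only the perpendicular component v⊥ = v sin60.3° = 4.60×10^6 m/s is bent by the field.
r = m v⊥ /(qB) = (1.67×10^-27)(4.60×10^6) / [(1×1.60×10^-19)(0.0227)] = 2.12 m.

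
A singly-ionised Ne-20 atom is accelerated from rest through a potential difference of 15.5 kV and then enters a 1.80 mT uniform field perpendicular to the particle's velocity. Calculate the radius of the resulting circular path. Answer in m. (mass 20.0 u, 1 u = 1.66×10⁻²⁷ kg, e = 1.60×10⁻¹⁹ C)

The kinetic energy gained is K = qV = (1×1.60×10^-19)(1.55×10^4) = 2.48×10^-15 J.
v = √(2K/m) = 3.87×10^5 m/s.
r = mv/(qB) = (3.32×10^-26)(3.87×10^5) / [(1×1.60×10^-19)(1.80×10^-3)] = 44.6 m.

r ≈ 44.6 m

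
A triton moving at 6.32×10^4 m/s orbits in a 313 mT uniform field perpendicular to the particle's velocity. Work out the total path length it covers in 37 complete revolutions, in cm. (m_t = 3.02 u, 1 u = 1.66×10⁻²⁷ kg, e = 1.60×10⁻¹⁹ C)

L ≈ 147 cm

r = mv/(qB) = 6.33×10^-3 m, so one revolution covers 2πr = 0.0398 m.
In 37 revolutions: L = 37·2πr = 1.47 m.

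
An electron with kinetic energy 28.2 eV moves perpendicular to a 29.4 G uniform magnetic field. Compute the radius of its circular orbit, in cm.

r ≈ 0.610 cm

Convert the energy: K = 28.2 eV = 4.51×10^-18 J.
v = √(2K/m) = √(2·4.51×10^-18/9.11×10^-31) = 3.15×10^6 m/s.
r = mv/(qB) = (9.11×10^-31)(3.15×10^6) / [(1×1.60×10^-19)(2.94×10^-3)] = 6.10×10^-3 m.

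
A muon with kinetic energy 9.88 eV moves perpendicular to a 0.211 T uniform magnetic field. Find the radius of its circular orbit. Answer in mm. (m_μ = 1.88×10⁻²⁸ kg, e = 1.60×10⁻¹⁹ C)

Convert the energy: K = 9.88 eV = 1.58×10^-18 J.
v = √(2K/m) = √(2·1.58×10^-18/1.88×10^-28) = 1.30×10^5 m/s.
r = mv/(qB) = (1.88×10^-28)(1.30×10^5) / [(1×1.60×10^-19)(0.211)] = 7.22×10^-4 m.

r ≈ 0.722 mm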